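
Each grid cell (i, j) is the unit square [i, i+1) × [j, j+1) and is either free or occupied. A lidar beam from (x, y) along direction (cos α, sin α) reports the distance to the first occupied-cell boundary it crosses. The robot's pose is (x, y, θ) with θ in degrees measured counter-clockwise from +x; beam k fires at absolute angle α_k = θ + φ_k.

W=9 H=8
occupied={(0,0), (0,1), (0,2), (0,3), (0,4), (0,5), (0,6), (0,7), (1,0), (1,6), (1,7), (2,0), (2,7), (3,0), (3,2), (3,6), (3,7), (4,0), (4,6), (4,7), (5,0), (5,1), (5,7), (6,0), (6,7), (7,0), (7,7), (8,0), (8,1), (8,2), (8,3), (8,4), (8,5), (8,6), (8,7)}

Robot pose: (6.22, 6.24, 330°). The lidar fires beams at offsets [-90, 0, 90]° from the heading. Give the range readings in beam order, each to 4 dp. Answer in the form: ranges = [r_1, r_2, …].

ranges = [4.4400, 2.0554, 0.8776]

beam 1: φ=-90°, α=240°
  d=(-0.5000,-0.8660)  start (6,6)  tX=0.4400 tY=0.2771  stride 1/|dx|=2.0000 1/|dy|=1.1547
    cross y-line → (6,5), t=0.2771
    cross x-line → (5,5), t=0.4400
    cross y-line → (5,4), t=1.4318
    cross x-line → (4,4), t=2.4400
    cross y-line → (4,3), t=2.5865
    cross y-line → (4,2), t=3.7412
    cross x-line → (3,2), t=4.4400 (wall)
  → r_1 = 4.4400
beam 2: φ=0°, α=330°
  d=(0.8660,-0.5000)  start (6,6)  tX=0.9007 tY=0.4800  stride 1/|dx|=1.1547 1/|dy|=2.0000
    cross y-line → (6,5), t=0.4800
    cross x-line → (7,5), t=0.9007
    cross x-line → (8,5), t=2.0554 (wall)
  → r_2 = 2.0554
beam 3: φ=90°, α=60°
  d=(0.5000,0.8660)  start (6,6)  tX=1.5600 tY=0.8776  stride 1/|dx|=2.0000 1/|dy|=1.1547
    cross y-line → (6,7), t=0.8776 (wall)
  → r_3 = 0.8776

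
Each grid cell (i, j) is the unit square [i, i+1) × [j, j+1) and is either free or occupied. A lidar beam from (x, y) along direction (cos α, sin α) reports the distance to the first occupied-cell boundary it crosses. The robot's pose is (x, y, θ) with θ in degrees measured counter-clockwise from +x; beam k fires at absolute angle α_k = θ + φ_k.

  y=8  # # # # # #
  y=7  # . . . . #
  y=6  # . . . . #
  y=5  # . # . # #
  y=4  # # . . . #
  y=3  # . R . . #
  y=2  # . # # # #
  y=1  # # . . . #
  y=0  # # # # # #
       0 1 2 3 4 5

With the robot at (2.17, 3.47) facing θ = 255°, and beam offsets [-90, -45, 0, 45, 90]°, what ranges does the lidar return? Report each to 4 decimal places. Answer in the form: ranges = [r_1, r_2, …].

beam 1: φ=-90°, α=165°
  direction (-0.9659, 0.2588); cell (2,3); t to first gridline: x 0.1760, y 2.0478 (then +1.0353 / +3.8637)
    (1,3) via x @ 0.1760
    (0,3) via x @ 1.2113  # hit
  → r_1 = 1.2113
beam 2: φ=-45°, α=210°
  direction (-0.8660, -0.5000); cell (2,3); t to first gridline: x 0.1963, y 0.9400 (then +1.1547 / +2.0000)
    (1,3) via x @ 0.1963
    (1,2) via y @ 0.9400
    (0,2) via x @ 1.3510  # hit
  → r_2 = 1.3510
beam 3: φ=0°, α=255°
  direction (-0.2588, -0.9659); cell (2,3); t to first gridline: x 0.6568, y 0.4866 (then +3.8637 / +1.0353)
    (2,2) via y @ 0.4866  # hit
  → r_3 = 0.4866
beam 4: φ=45°, α=300°
  direction (0.5000, -0.8660); cell (2,3); t to first gridline: x 1.6600, y 0.5427 (then +2.0000 / +1.1547)
    (2,2) via y @ 0.5427  # hit
  → r_4 = 0.5427
beam 5: φ=90°, α=345°
  direction (0.9659, -0.2588); cell (2,3); t to first gridline: x 0.8593, y 1.8159 (then +1.0353 / +3.8637)
    (3,3) via x @ 0.8593
    (3,2) via y @ 1.8159  # hit
  → r_5 = 1.8159

ranges = [1.2113, 1.3510, 0.4866, 0.5427, 1.8159]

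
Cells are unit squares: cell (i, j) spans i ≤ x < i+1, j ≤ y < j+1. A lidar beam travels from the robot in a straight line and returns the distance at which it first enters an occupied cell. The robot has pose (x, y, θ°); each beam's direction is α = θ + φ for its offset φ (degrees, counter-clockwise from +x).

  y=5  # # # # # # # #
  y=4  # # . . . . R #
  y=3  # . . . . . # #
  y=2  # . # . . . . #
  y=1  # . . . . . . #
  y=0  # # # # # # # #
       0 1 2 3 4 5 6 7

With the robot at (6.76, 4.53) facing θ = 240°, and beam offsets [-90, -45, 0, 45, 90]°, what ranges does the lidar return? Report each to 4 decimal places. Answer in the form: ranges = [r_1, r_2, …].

ranges = [0.9400, 5.9632, 0.6120, 0.5487, 0.2771]

beam 1: φ=-90°, α=150°
  d=(-0.8660,0.5000)  start (6,4)  tX=0.8776 tY=0.9400  stride 1/|dx|=1.1547 1/|dy|=2.0000
    cross x-line → (5,4), t=0.8776
    cross y-line → (5,5), t=0.9400 (wall)
  → r_1 = 0.9400
beam 2: φ=-45°, α=195°
  d=(-0.9659,-0.2588)  start (6,4)  tX=0.7868 tY=2.0478  stride 1/|dx|=1.0353 1/|dy|=3.8637
    cross x-line → (5,4), t=0.7868
    cross x-line → (4,4), t=1.8221
    cross y-line → (4,3), t=2.0478
    cross x-line → (3,3), t=2.8574
    cross x-line → (2,3), t=3.8926
    cross x-line → (1,3), t=4.9279
    cross y-line → (1,2), t=5.9115
    cross x-line → (0,2), t=5.9632 (wall)
  → r_2 = 5.9632
beam 3: φ=0°, α=240°
  d=(-0.5000,-0.8660)  start (6,4)  tX=1.5200 tY=0.6120  stride 1/|dx|=2.0000 1/|dy|=1.1547
    cross y-line → (6,3), t=0.6120 (wall)
  → r_3 = 0.6120
beam 4: φ=45°, α=285°
  d=(0.2588,-0.9659)  start (6,4)  tX=0.9273 tY=0.5487  stride 1/|dx|=3.8637 1/|dy|=1.0353
    cross y-line → (6,3), t=0.5487 (wall)
  → r_4 = 0.5487
beam 5: φ=90°, α=330°
  d=(0.8660,-0.5000)  start (6,4)  tX=0.2771 tY=1.0600  stride 1/|dx|=1.1547 1/|dy|=2.0000
    cross x-line → (7,4), t=0.2771 (wall)
  → r_5 = 0.2771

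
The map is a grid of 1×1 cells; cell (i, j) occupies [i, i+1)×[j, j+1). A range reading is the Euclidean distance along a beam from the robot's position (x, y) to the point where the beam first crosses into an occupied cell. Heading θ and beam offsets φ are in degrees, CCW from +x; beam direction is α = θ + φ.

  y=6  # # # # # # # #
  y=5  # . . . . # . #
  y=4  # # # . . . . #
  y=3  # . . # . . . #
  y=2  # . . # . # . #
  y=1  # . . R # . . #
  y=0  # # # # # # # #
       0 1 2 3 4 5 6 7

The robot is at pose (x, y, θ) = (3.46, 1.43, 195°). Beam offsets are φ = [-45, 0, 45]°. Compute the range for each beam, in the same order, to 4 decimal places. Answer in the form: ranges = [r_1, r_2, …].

beam 1: φ=-45°, α=150°
  direction (-0.8660, 0.5000); cell (3,1); t to first gridline: x 0.5312, y 1.1400 (then +1.1547 / +2.0000)
    (2,1) via x @ 0.5312
    (2,2) via y @ 1.1400
    (1,2) via x @ 1.6859
    (0,2) via x @ 2.8406  # hit
  → r_1 = 2.8406
beam 2: φ=0°, α=195°
  direction (-0.9659, -0.2588); cell (3,1); t to first gridline: x 0.4762, y 1.6614 (then +1.0353 / +3.8637)
    (2,1) via x @ 0.4762
    (1,1) via x @ 1.5115
    (1,0) via y @ 1.6614  # hit
  → r_2 = 1.6614
beam 3: φ=45°, α=240°
  direction (-0.5000, -0.8660); cell (3,1); t to first gridline: x 0.9200, y 0.4965 (then +2.0000 / +1.1547)
    (3,0) via y @ 0.4965  # hit
  → r_3 = 0.4965

ranges = [2.8406, 1.6614, 0.4965]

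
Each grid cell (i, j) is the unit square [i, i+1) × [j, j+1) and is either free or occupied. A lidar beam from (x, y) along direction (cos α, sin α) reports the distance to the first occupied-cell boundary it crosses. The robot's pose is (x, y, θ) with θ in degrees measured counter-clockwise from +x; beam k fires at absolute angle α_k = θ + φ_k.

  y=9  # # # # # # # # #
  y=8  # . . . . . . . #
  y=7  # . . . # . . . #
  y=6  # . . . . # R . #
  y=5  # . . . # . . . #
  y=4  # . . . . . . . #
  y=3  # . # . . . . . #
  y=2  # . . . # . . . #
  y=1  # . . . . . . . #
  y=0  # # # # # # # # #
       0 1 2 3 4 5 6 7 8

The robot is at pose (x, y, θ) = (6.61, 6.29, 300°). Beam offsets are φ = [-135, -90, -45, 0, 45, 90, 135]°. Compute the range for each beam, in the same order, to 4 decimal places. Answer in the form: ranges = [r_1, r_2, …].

ranges = [0.6315, 1.8591, 5.4766, 2.7800, 1.4390, 1.6050, 2.8056]

beam 1: φ=-135°, α=165°
  direction (-0.9659, 0.2588); cell (6,6); t to first gridline: x 0.6315, y 2.7432 (then +1.0353 / +3.8637)
    (5,6) via x @ 0.6315  # hit
  → r_1 = 0.6315
beam 2: φ=-90°, α=210°
  direction (-0.8660, -0.5000); cell (6,6); t to first gridline: x 0.7044, y 0.5800 (then +1.1547 / +2.0000)
    (6,5) via y @ 0.5800
    (5,5) via x @ 0.7044
    (4,5) via x @ 1.8591  # hit
  → r_2 = 1.8591
beam 3: φ=-45°, α=255°
  direction (-0.2588, -0.9659); cell (6,6); t to first gridline: x 2.3569, y 0.3002 (then +3.8637 / +1.0353)
    (6,5) via y @ 0.3002
    (6,4) via y @ 1.3355
    (5,4) via x @ 2.3569
    (5,3) via y @ 2.3708
    (5,2) via y @ 3.4061
    (5,1) via y @ 4.4413
    (5,0) via y @ 5.4766  # hit
  → r_3 = 5.4766
beam 4: φ=0°, α=300°
  direction (0.5000, -0.8660); cell (6,6); t to first gridline: x 0.7800, y 0.3349 (then +2.0000 / +1.1547)
    (6,5) via y @ 0.3349
    (7,5) via x @ 0.7800
    (7,4) via y @ 1.4896
    (7,3) via y @ 2.6443
    (8,3) via x @ 2.7800  # hit
  → r_4 = 2.7800
beam 5: φ=45°, α=345°
  direction (0.9659, -0.2588); cell (6,6); t to first gridline: x 0.4038, y 1.1205 (then +1.0353 / +3.8637)
    (7,6) via x @ 0.4038
    (7,5) via y @ 1.1205
    (8,5) via x @ 1.4390  # hit
  → r_5 = 1.4390
beam 6: φ=90°, α=30°
  direction (0.8660, 0.5000); cell (6,6); t to first gridline: x 0.4503, y 1.4200 (then +1.1547 / +2.0000)
    (7,6) via x @ 0.4503
    (7,7) via y @ 1.4200
    (8,7) via x @ 1.6050  # hit
  → r_6 = 1.6050
beam 7: φ=135°, α=75°
  direction (0.2588, 0.9659); cell (6,6); t to first gridline: x 1.5068, y 0.7350 (then +3.8637 / +1.0353)
    (6,7) via y @ 0.7350
    (7,7) via x @ 1.5068
    (7,8) via y @ 1.7703
    (7,9) via y @ 2.8056  # hit
  → r_7 = 2.8056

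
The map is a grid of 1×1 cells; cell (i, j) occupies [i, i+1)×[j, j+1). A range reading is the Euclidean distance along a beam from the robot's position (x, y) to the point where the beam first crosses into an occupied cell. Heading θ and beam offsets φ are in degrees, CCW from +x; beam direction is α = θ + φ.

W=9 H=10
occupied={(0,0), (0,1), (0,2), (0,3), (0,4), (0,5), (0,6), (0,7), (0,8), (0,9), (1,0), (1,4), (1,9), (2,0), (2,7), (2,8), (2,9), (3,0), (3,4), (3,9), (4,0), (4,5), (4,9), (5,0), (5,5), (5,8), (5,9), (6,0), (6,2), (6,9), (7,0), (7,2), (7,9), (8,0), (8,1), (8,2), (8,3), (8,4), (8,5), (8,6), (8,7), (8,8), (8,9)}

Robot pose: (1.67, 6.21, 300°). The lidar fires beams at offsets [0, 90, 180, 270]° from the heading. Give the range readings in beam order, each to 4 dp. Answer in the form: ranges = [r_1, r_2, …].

ranges = [6.0160, 3.8452, 1.3400, 0.7736]

beam 1: φ=0°, α=300°
  cosα=0.5000 sinα=-0.8660 | (1,6) | tMaxX 0.6600 tMaxY 0.2425 | tΔX 2.0000 tΔY 1.1547
    t=0.2425 [y] (1,5)
    t=0.6600 [x] (2,5)
    t=1.3972 [y] (2,4)
    t=2.5519 [y] (2,3)
    t=2.6600 [x] (3,3)
    t=3.7066 [y] (3,2)
    t=4.6600 [x] (4,2)
    t=4.8613 [y] (4,1)
    t=6.0160 [y] (4,0) — stop
  → r_1 = 6.0160
beam 2: φ=90°, α=30°
  cosα=0.8660 sinα=0.5000 | (1,6) | tMaxX 0.3811 tMaxY 1.5800 | tΔX 1.1547 tΔY 2.0000
    t=0.3811 [x] (2,6)
    t=1.5358 [x] (3,6)
    t=1.5800 [y] (3,7)
    t=2.6905 [x] (4,7)
    t=3.5800 [y] (4,8)
    t=3.8452 [x] (5,8) — stop
  → r_2 = 3.8452
beam 3: φ=180°, α=120°
  cosα=-0.5000 sinα=0.8660 | (1,6) | tMaxX 1.3400 tMaxY 0.9122 | tΔX 2.0000 tΔY 1.1547
    t=0.9122 [y] (1,7)
    t=1.3400 [x] (0,7) — stop
  → r_3 = 1.3400
beam 4: φ=270°, α=210°
  cosα=-0.8660 sinα=-0.5000 | (1,6) | tMaxX 0.7736 tMaxY 0.4200 | tΔX 1.1547 tΔY 2.0000
    t=0.4200 [y] (1,5)
    t=0.7736 [x] (0,5) — stop
  → r_4 = 0.7736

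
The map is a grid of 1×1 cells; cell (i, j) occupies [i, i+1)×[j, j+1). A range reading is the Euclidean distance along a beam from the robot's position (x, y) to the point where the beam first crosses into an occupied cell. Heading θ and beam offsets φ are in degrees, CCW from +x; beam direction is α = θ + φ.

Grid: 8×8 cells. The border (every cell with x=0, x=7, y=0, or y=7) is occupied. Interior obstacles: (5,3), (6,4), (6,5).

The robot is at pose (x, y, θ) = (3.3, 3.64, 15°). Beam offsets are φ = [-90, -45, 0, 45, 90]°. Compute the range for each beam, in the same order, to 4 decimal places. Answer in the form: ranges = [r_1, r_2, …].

beam 1: φ=-90°, α=285°
  dir = (cos 285°, sin 285°) = (0.2588, -0.9659); from cell (3,3)
  next x-line at t=2.7046, next y-line at t=0.6626; Δt_x=3.8637, Δt_y=1.0353
    y: enter (3,2) at t=0.6626
    y: enter (3,1) at t=1.6979
    x: enter (4,1) at t=2.7046
    y: enter (4,0) at t=2.7331 ← occupied
  → r_1 = 2.7331
beam 2: φ=-45°, α=330°
  dir = (cos 330°, sin 330°) = (0.8660, -0.5000); from cell (3,3)
  next x-line at t=0.8083, next y-line at t=1.2800; Δt_x=1.1547, Δt_y=2.0000
    x: enter (4,3) at t=0.8083
    y: enter (4,2) at t=1.2800
    x: enter (5,2) at t=1.9630
    x: enter (6,2) at t=3.1177
    y: enter (6,1) at t=3.2800
    x: enter (7,1) at t=4.2724 ← occupied
  → r_2 = 4.2724
beam 3: φ=0°, α=15°
  dir = (cos 15°, sin 15°) = (0.9659, 0.2588); from cell (3,3)
  next x-line at t=0.7247, next y-line at t=1.3909; Δt_x=1.0353, Δt_y=3.8637
    x: enter (4,3) at t=0.7247
    y: enter (4,4) at t=1.3909
    x: enter (5,4) at t=1.7600
    x: enter (6,4) at t=2.7952 ← occupied
  → r_3 = 2.7952
beam 4: φ=45°, α=60°
  dir = (cos 60°, sin 60°) = (0.5000, 0.8660); from cell (3,3)
  next x-line at t=1.4000, next y-line at t=0.4157; Δt_x=2.0000, Δt_y=1.1547
    y: enter (3,4) at t=0.4157
    x: enter (4,4) at t=1.4000
    y: enter (4,5) at t=1.5704
    y: enter (4,6) at t=2.7251
    x: enter (5,6) at t=3.4000
    y: enter (5,7) at t=3.8798 ← occupied
  → r_4 = 3.8798
beam 5: φ=90°, α=105°
  dir = (cos 105°, sin 105°) = (-0.2588, 0.9659); from cell (3,3)
  next x-line at t=1.1591, next y-line at t=0.3727; Δt_x=3.8637, Δt_y=1.0353
    y: enter (3,4) at t=0.3727
    x: enter (2,4) at t=1.1591
    y: enter (2,5) at t=1.4080
    y: enter (2,6) at t=2.4433
    y: enter (2,7) at t=3.4785 ← occupied
  → r_5 = 3.4785

ranges = [2.7331, 4.2724, 2.7952, 3.8798, 3.4785]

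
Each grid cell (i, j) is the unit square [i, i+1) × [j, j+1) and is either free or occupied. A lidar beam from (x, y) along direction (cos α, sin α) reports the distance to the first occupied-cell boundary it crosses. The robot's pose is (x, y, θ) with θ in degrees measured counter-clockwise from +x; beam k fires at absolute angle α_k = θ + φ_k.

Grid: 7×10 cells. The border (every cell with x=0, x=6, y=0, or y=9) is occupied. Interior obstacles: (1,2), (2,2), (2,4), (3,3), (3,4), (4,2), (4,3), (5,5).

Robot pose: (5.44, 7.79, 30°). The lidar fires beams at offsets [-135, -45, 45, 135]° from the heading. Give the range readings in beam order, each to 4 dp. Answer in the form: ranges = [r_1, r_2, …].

ranges = [3.9237, 0.5798, 1.2527, 4.5966]

beam 1: φ=-135°, α=255°
  dir = (cos 255°, sin 255°) = (-0.2588, -0.9659); from cell (5,7)
  next x-line at t=1.7000, next y-line at t=0.8179; Δt_x=3.8637, Δt_y=1.0353
    y: enter (5,6) at t=0.8179
    x: enter (4,6) at t=1.7000
    y: enter (4,5) at t=1.8531
    y: enter (4,4) at t=2.8884
    y: enter (4,3) at t=3.9237 ← occupied
  → r_1 = 3.9237
beam 2: φ=-45°, α=345°
  dir = (cos 345°, sin 345°) = (0.9659, -0.2588); from cell (5,7)
  next x-line at t=0.5798, next y-line at t=3.0523; Δt_x=1.0353, Δt_y=3.8637
    x: enter (6,7) at t=0.5798 ← occupied
  → r_2 = 0.5798
beam 3: φ=45°, α=75°
  dir = (cos 75°, sin 75°) = (0.2588, 0.9659); from cell (5,7)
  next x-line at t=2.1637, next y-line at t=0.2174; Δt_x=3.8637, Δt_y=1.0353
    y: enter (5,8) at t=0.2174
    y: enter (5,9) at t=1.2527 ← occupied
  → r_3 = 1.2527
beam 4: φ=135°, α=165°
  dir = (cos 165°, sin 165°) = (-0.9659, 0.2588); from cell (5,7)
  next x-line at t=0.4555, next y-line at t=0.8114; Δt_x=1.0353, Δt_y=3.8637
    x: enter (4,7) at t=0.4555
    y: enter (4,8) at t=0.8114
    x: enter (3,8) at t=1.4908
    x: enter (2,8) at t=2.5261
    x: enter (1,8) at t=3.5614
    x: enter (0,8) at t=4.5966 ← occupied
  → r_4 = 4.5966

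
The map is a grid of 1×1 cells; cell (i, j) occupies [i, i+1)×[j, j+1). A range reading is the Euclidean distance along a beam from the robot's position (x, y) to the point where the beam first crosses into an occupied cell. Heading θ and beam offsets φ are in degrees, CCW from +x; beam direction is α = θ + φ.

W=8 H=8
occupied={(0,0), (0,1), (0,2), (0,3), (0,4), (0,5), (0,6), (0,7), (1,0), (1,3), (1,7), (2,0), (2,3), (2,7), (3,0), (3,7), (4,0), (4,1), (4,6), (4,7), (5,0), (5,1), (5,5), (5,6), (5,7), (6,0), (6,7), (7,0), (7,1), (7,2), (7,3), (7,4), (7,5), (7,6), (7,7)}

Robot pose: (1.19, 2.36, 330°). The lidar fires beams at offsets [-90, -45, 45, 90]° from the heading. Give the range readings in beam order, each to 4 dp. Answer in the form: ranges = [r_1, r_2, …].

beam 1: φ=-90°, α=240°
  cosα=-0.5000 sinα=-0.8660 | (1,2) | tMaxX 0.3800 tMaxY 0.4157 | tΔX 2.0000 tΔY 1.1547
    t=0.3800 [x] (0,2) — stop
  → r_1 = 0.3800
beam 2: φ=-45°, α=285°
  cosα=0.2588 sinα=-0.9659 | (1,2) | tMaxX 3.1296 tMaxY 0.3727 | tΔX 3.8637 tΔY 1.0353
    t=0.3727 [y] (1,1)
    t=1.4080 [y] (1,0) — stop
  → r_2 = 1.4080
beam 3: φ=45°, α=15°
  cosα=0.9659 sinα=0.2588 | (1,2) | tMaxX 0.8386 tMaxY 2.4728 | tΔX 1.0353 tΔY 3.8637
    t=0.8386 [x] (2,2)
    t=1.8738 [x] (3,2)
    t=2.4728 [y] (3,3)
    t=2.9091 [x] (4,3)
    t=3.9444 [x] (5,3)
    t=4.9797 [x] (6,3)
    t=6.0150 [x] (7,3) — stop
  → r_3 = 6.0150
beam 4: φ=90°, α=60°
  cosα=0.5000 sinα=0.8660 | (1,2) | tMaxX 1.6200 tMaxY 0.7390 | tΔX 2.0000 tΔY 1.1547
    t=0.7390 [y] (1,3) — stop
  → r_4 = 0.7390

ranges = [0.3800, 1.4080, 6.0150, 0.7390]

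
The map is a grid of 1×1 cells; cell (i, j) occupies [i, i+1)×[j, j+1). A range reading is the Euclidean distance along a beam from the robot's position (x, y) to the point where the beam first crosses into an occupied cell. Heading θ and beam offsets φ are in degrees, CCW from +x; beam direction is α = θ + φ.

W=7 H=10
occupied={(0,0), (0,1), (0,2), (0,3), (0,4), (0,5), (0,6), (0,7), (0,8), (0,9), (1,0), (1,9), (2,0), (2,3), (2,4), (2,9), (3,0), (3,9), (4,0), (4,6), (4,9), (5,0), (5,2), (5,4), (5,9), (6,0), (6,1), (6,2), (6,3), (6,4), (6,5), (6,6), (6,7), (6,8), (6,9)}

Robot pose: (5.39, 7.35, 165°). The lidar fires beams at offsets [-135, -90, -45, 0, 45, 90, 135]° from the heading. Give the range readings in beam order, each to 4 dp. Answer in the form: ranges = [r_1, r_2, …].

ranges = [0.7044, 1.7082, 1.9053, 4.5449, 0.7000, 6.5740, 1.2200]

beam 1: φ=-135°, α=30°
  direction (0.8660, 0.5000); cell (5,7); t to first gridline: x 0.7044, y 1.3000 (then +1.1547 / +2.0000)
    (6,7) via x @ 0.7044  # hit
  → r_1 = 0.7044
beam 2: φ=-90°, α=75°
  direction (0.2588, 0.9659); cell (5,7); t to first gridline: x 2.3569, y 0.6729 (then +3.8637 / +1.0353)
    (5,8) via y @ 0.6729
    (5,9) via y @ 1.7082  # hit
  → r_2 = 1.7082
beam 3: φ=-45°, α=120°
  direction (-0.5000, 0.8660); cell (5,7); t to first gridline: x 0.7800, y 0.7506 (then +2.0000 / +1.1547)
    (5,8) via y @ 0.7506
    (4,8) via x @ 0.7800
    (4,9) via y @ 1.9053  # hit
  → r_3 = 1.9053
beam 4: φ=0°, α=165°
  direction (-0.9659, 0.2588); cell (5,7); t to first gridline: x 0.4038, y 2.5114 (then +1.0353 / +3.8637)
    (4,7) via x @ 0.4038
    (3,7) via x @ 1.4390
    (2,7) via x @ 2.4743
    (2,8) via y @ 2.5114
    (1,8) via x @ 3.5096
    (0,8) via x @ 4.5449  # hit
  → r_4 = 4.5449
beam 5: φ=45°, α=210°
  direction (-0.8660, -0.5000); cell (5,7); t to first gridline: x 0.4503, y 0.7000 (then +1.1547 / +2.0000)
    (4,7) via x @ 0.4503
    (4,6) via y @ 0.7000  # hit
  → r_5 = 0.7000
beam 6: φ=90°, α=255°
  direction (-0.2588, -0.9659); cell (5,7); t to first gridline: x 1.5068, y 0.3623 (then +3.8637 / +1.0353)
    (5,6) via y @ 0.3623
    (5,5) via y @ 1.3976
    (4,5) via x @ 1.5068
    (4,4) via y @ 2.4329
    (4,3) via y @ 3.4682
    (4,2) via y @ 4.5035
    (3,2) via x @ 5.3705
    (3,1) via y @ 5.5387
    (3,0) via y @ 6.5740  # hit
  → r_6 = 6.5740
beam 7: φ=135°, α=300°
  direction (0.5000, -0.8660); cell (5,7); t to first gridline: x 1.2200, y 0.4041 (then +2.0000 / +1.1547)
    (5,6) via y @ 0.4041
    (6,6) via x @ 1.2200  # hit
  → r_7 = 1.2200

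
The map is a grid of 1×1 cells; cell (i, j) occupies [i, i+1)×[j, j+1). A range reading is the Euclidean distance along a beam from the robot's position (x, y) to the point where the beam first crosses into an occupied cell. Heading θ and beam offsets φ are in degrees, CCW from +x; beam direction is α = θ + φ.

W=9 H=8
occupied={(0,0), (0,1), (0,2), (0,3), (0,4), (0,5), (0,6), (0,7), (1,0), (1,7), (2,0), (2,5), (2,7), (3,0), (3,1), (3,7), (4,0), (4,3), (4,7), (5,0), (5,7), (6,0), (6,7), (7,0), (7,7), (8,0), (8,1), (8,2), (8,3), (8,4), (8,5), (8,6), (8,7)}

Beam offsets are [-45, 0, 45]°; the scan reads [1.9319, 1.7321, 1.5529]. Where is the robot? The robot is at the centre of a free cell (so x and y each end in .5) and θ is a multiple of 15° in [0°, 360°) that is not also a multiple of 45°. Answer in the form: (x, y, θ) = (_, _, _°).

Enumerate (i+0.5, j+0.5, θ) over the 39 free cells and 16 admissible headings. For each, cast all 3 beams and compare to the given ranges.
  (4.5, 1.5, 300°): beam 1 = 0.5176 ≠ 1.9319 ✗
  (5.5, 2.5, 30°): beam 1 = 2.5882 ≠ 1.9319 ✗
  (4.5, 5.5, 120°): beam 1 = 1.5529 ≠ 1.9319 ✗
  (1.5, 6.5, 15°): beam 1 = 1.0000 ≠ 1.9319 ✗
  …
  (5.5, 2.5, 240°): r_1=1.9319, r_2=1.7321, r_3=1.5529 — all match ✓
No second candidate reproduces the full scan.

(x, y, θ) = (5.5, 2.5, 240°)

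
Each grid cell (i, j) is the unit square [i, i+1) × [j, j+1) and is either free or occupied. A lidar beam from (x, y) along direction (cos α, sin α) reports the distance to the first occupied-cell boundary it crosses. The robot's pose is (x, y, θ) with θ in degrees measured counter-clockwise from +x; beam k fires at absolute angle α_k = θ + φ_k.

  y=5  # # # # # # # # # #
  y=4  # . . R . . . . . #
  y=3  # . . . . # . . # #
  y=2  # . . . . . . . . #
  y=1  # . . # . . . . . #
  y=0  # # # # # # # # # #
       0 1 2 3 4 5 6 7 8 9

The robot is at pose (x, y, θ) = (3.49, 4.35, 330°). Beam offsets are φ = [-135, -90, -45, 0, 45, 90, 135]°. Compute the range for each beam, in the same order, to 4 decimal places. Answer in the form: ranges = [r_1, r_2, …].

ranges = [2.5778, 3.8682, 3.4682, 1.7436, 2.5114, 0.7506, 0.6729]

beam 1: φ=-135°, α=195°
  dir = (cos 195°, sin 195°) = (-0.9659, -0.2588); from cell (3,4)
  next x-line at t=0.5073, next y-line at t=1.3523; Δt_x=1.0353, Δt_y=3.8637
    x: enter (2,4) at t=0.5073
    y: enter (2,3) at t=1.3523
    x: enter (1,3) at t=1.5426
    x: enter (0,3) at t=2.5778 ← occupied
  → r_1 = 2.5778
beam 2: φ=-90°, α=240°
  dir = (cos 240°, sin 240°) = (-0.5000, -0.8660); from cell (3,4)
  next x-line at t=0.9800, next y-line at t=0.4041; Δt_x=2.0000, Δt_y=1.1547
    y: enter (3,3) at t=0.4041
    x: enter (2,3) at t=0.9800
    y: enter (2,2) at t=1.5588
    y: enter (2,1) at t=2.7135
    x: enter (1,1) at t=2.9800
    y: enter (1,0) at t=3.8682 ← occupied
  → r_2 = 3.8682
beam 3: φ=-45°, α=285°
  dir = (cos 285°, sin 285°) = (0.2588, -0.9659); from cell (3,4)
  next x-line at t=1.9705, next y-line at t=0.3623; Δt_x=3.8637, Δt_y=1.0353
    y: enter (3,3) at t=0.3623
    y: enter (3,2) at t=1.3976
    x: enter (4,2) at t=1.9705
    y: enter (4,1) at t=2.4329
    y: enter (4,0) at t=3.4682 ← occupied
  → r_3 = 3.4682
beam 4: φ=0°, α=330°
  dir = (cos 330°, sin 330°) = (0.8660, -0.5000); from cell (3,4)
  next x-line at t=0.5889, next y-line at t=0.7000; Δt_x=1.1547, Δt_y=2.0000
    x: enter (4,4) at t=0.5889
    y: enter (4,3) at t=0.7000
    x: enter (5,3) at t=1.7436 ← occupied
  → r_4 = 1.7436
beam 5: φ=45°, α=15°
  dir = (cos 15°, sin 15°) = (0.9659, 0.2588); from cell (3,4)
  next x-line at t=0.5280, next y-line at t=2.5114; Δt_x=1.0353, Δt_y=3.8637
    x: enter (4,4) at t=0.5280
    x: enter (5,4) at t=1.5633
    y: enter (5,5) at t=2.5114 ← occupied
  → r_5 = 2.5114
beam 6: φ=90°, α=60°
  dir = (cos 60°, sin 60°) = (0.5000, 0.8660); from cell (3,4)
  next x-line at t=1.0200, next y-line at t=0.7506; Δt_x=2.0000, Δt_y=1.1547
    y: enter (3,5) at t=0.7506 ← occupied
  → r_6 = 0.7506
beam 7: φ=135°, α=105°
  dir = (cos 105°, sin 105°) = (-0.2588, 0.9659); from cell (3,4)
  next x-line at t=1.8932, next y-line at t=0.6729; Δt_x=3.8637, Δt_y=1.0353
    y: enter (3,5) at t=0.6729 ← occupied
  → r_7 = 0.6729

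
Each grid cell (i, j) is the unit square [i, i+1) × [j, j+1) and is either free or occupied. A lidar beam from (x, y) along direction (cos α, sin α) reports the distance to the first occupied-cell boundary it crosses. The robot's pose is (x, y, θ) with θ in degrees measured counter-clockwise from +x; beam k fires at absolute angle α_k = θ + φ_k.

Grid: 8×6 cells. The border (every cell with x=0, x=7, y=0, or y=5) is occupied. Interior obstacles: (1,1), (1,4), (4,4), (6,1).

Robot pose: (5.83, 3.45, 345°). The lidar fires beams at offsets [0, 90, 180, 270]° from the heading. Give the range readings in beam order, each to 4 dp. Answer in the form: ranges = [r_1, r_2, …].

ranges = [1.2113, 1.6047, 3.9651, 2.5364]

beam 1: φ=0°, α=345°
  dir = (cos 345°, sin 345°) = (0.9659, -0.2588); from cell (5,3)
  next x-line at t=0.1760, next y-line at t=1.7387; Δt_x=1.0353, Δt_y=3.8637
    x: enter (6,3) at t=0.1760
    x: enter (7,3) at t=1.2113 ← occupied
  → r_1 = 1.2113
beam 2: φ=90°, α=75°
  dir = (cos 75°, sin 75°) = (0.2588, 0.9659); from cell (5,3)
  next x-line at t=0.6568, next y-line at t=0.5694; Δt_x=3.8637, Δt_y=1.0353
    y: enter (5,4) at t=0.5694
    x: enter (6,4) at t=0.6568
    y: enter (6,5) at t=1.6047 ← occupied
  → r_2 = 1.6047
beam 3: φ=180°, α=165°
  dir = (cos 165°, sin 165°) = (-0.9659, 0.2588); from cell (5,3)
  next x-line at t=0.8593, next y-line at t=2.1250; Δt_x=1.0353, Δt_y=3.8637
    x: enter (4,3) at t=0.8593
    x: enter (3,3) at t=1.8946
    y: enter (3,4) at t=2.1250
    x: enter (2,4) at t=2.9298
    x: enter (1,4) at t=3.9651 ← occupied
  → r_3 = 3.9651
beam 4: φ=270°, α=255°
  dir = (cos 255°, sin 255°) = (-0.2588, -0.9659); from cell (5,3)
  next x-line at t=3.2069, next y-line at t=0.4659; Δt_x=3.8637, Δt_y=1.0353
    y: enter (5,2) at t=0.4659
    y: enter (5,1) at t=1.5012
    y: enter (5,0) at t=2.5364 ← occupied
  → r_4 = 2.5364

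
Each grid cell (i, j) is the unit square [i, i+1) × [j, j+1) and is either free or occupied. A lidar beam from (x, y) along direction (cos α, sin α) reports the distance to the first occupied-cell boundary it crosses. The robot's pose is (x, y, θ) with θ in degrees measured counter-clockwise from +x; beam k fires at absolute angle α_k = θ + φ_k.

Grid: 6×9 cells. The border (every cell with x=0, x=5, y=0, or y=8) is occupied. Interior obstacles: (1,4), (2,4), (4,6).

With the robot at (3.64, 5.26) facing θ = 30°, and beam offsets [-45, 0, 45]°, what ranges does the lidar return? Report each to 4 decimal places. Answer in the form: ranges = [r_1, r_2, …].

beam 1: φ=-45°, α=345°
  d=(0.9659,-0.2588)  start (3,5)  tX=0.3727 tY=1.0046  stride 1/|dx|=1.0353 1/|dy|=3.8637
    cross x-line → (4,5), t=0.3727
    cross y-line → (4,4), t=1.0046
    cross x-line → (5,4), t=1.4080 (wall)
  → r_1 = 1.4080
beam 2: φ=0°, α=30°
  d=(0.8660,0.5000)  start (3,5)  tX=0.4157 tY=1.4800  stride 1/|dx|=1.1547 1/|dy|=2.0000
    cross x-line → (4,5), t=0.4157
    cross y-line → (4,6), t=1.4800 (wall)
  → r_2 = 1.4800
beam 3: φ=45°, α=75°
  d=(0.2588,0.9659)  start (3,5)  tX=1.3909 tY=0.7661  stride 1/|dx|=3.8637 1/|dy|=1.0353
    cross y-line → (3,6), t=0.7661
    cross x-line → (4,6), t=1.3909 (wall)
  → r_3 = 1.3909

ranges = [1.4080, 1.4800, 1.3909]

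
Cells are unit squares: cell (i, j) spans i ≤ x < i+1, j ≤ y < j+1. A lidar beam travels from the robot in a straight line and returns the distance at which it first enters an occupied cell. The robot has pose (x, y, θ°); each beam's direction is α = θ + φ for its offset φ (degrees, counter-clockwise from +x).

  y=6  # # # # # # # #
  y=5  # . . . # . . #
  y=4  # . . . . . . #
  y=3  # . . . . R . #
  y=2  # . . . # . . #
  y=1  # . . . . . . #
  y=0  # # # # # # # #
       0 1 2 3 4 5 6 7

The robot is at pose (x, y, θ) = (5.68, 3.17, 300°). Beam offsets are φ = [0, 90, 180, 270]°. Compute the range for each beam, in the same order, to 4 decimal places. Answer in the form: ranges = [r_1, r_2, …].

ranges = [2.5057, 1.5242, 2.1131, 0.7852]

beam 1: φ=0°, α=300°
  d=(0.5000,-0.8660)  start (5,3)  tX=0.6400 tY=0.1963  stride 1/|dx|=2.0000 1/|dy|=1.1547
    cross y-line → (5,2), t=0.1963
    cross x-line → (6,2), t=0.6400
    cross y-line → (6,1), t=1.3510
    cross y-line → (6,0), t=2.5057 (wall)
  → r_1 = 2.5057
beam 2: φ=90°, α=30°
  d=(0.8660,0.5000)  start (5,3)  tX=0.3695 tY=1.6600  stride 1/|dx|=1.1547 1/|dy|=2.0000
    cross x-line → (6,3), t=0.3695
    cross x-line → (7,3), t=1.5242 (wall)
  → r_2 = 1.5242
beam 3: φ=180°, α=120°
  d=(-0.5000,0.8660)  start (5,3)  tX=1.3600 tY=0.9584  stride 1/|dx|=2.0000 1/|dy|=1.1547
    cross y-line → (5,4), t=0.9584
    cross x-line → (4,4), t=1.3600
    cross y-line → (4,5), t=2.1131 (wall)
  → r_3 = 2.1131
beam 4: φ=270°, α=210°
  d=(-0.8660,-0.5000)  start (5,3)  tX=0.7852 tY=0.3400  stride 1/|dx|=1.1547 1/|dy|=2.0000
    cross y-line → (5,2), t=0.3400
    cross x-line → (4,2), t=0.7852 (wall)
  → r_4 = 0.7852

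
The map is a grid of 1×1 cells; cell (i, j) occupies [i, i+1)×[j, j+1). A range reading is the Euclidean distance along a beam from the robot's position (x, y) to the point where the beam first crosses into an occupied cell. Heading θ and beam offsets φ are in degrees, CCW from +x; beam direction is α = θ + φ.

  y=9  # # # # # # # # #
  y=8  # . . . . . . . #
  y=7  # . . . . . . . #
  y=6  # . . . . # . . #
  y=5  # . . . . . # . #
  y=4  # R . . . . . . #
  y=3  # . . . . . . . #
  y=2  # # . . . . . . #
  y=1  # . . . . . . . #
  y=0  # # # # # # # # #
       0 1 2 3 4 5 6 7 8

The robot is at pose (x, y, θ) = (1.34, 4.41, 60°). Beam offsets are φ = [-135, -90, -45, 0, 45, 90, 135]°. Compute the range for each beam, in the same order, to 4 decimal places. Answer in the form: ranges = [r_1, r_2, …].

ranges = [1.4597, 6.8200, 4.8244, 5.3001, 1.3137, 0.3926, 0.3520]

beam 1: φ=-135°, α=285°
  dir = (cos 285°, sin 285°) = (0.2588, -0.9659); from cell (1,4)
  next x-line at t=2.5500, next y-line at t=0.4245; Δt_x=3.8637, Δt_y=1.0353
    y: enter (1,3) at t=0.4245
    y: enter (1,2) at t=1.4597 ← occupied
  → r_1 = 1.4597
beam 2: φ=-90°, α=330°
  dir = (cos 330°, sin 330°) = (0.8660, -0.5000); from cell (1,4)
  next x-line at t=0.7621, next y-line at t=0.8200; Δt_x=1.1547, Δt_y=2.0000
    x: enter (2,4) at t=0.7621
    y: enter (2,3) at t=0.8200
    x: enter (3,3) at t=1.9168
    y: enter (3,2) at t=2.8200
    x: enter (4,2) at t=3.0715
    x: enter (5,2) at t=4.2262
    y: enter (5,1) at t=4.8200
    x: enter (6,1) at t=5.3809
    x: enter (7,1) at t=6.5356
    y: enter (7,0) at t=6.8200 ← occupied
  → r_2 = 6.8200
beam 3: φ=-45°, α=15°
  dir = (cos 15°, sin 15°) = (0.9659, 0.2588); from cell (1,4)
  next x-line at t=0.6833, next y-line at t=2.2796; Δt_x=1.0353, Δt_y=3.8637
    x: enter (2,4) at t=0.6833
    x: enter (3,4) at t=1.7186
    y: enter (3,5) at t=2.2796
    x: enter (4,5) at t=2.7538
    x: enter (5,5) at t=3.7891
    x: enter (6,5) at t=4.8244 ← occupied
  → r_3 = 4.8244
beam 4: φ=0°, α=60°
  dir = (cos 60°, sin 60°) = (0.5000, 0.8660); from cell (1,4)
  next x-line at t=1.3200, next y-line at t=0.6813; Δt_x=2.0000, Δt_y=1.1547
    y: enter (1,5) at t=0.6813
    x: enter (2,5) at t=1.3200
    y: enter (2,6) at t=1.8360
    y: enter (2,7) at t=2.9907
    x: enter (3,7) at t=3.3200
    y: enter (3,8) at t=4.1454
    y: enter (3,9) at t=5.3001 ← occupied
  → r_4 = 5.3001
beam 5: φ=45°, α=105°
  dir = (cos 105°, sin 105°) = (-0.2588, 0.9659); from cell (1,4)
  next x-line at t=1.3137, next y-line at t=0.6108; Δt_x=3.8637, Δt_y=1.0353
    y: enter (1,5) at t=0.6108
    x: enter (0,5) at t=1.3137 ← occupied
  → r_5 = 1.3137
beam 6: φ=90°, α=150°
  dir = (cos 150°, sin 150°) = (-0.8660, 0.5000); from cell (1,4)
  next x-line at t=0.3926, next y-line at t=1.1800; Δt_x=1.1547, Δt_y=2.0000
    x: enter (0,4) at t=0.3926 ← occupied
  → r_6 = 0.3926
beam 7: φ=135°, α=195°
  dir = (cos 195°, sin 195°) = (-0.9659, -0.2588); from cell (1,4)
  next x-line at t=0.3520, next y-line at t=1.5841; Δt_x=1.0353, Δt_y=3.8637
    x: enter (0,4) at t=0.3520 ← occupied
  → r_7 = 0.3520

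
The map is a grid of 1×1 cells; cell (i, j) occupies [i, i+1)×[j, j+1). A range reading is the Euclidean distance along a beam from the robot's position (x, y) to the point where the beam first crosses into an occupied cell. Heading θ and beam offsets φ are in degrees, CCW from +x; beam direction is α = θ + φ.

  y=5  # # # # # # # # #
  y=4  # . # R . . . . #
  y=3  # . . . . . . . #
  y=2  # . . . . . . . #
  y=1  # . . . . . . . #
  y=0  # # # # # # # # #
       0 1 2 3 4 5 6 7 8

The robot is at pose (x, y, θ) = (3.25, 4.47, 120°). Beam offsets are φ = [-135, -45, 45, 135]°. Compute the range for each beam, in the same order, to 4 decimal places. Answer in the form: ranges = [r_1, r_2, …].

beam 1: φ=-135°, α=345°
  d=(0.9659,-0.2588)  start (3,4)  tX=0.7765 tY=1.8159  stride 1/|dx|=1.0353 1/|dy|=3.8637
    cross x-line → (4,4), t=0.7765
    cross x-line → (5,4), t=1.8117
    cross y-line → (5,3), t=1.8159
    cross x-line → (6,3), t=2.8470
    cross x-line → (7,3), t=3.8823
    cross x-line → (8,3), t=4.9176 (wall)
  → r_1 = 4.9176
beam 2: φ=-45°, α=75°
  d=(0.2588,0.9659)  start (3,4)  tX=2.8978 tY=0.5487  stride 1/|dx|=3.8637 1/|dy|=1.0353
    cross y-line → (3,5), t=0.5487 (wall)
  → r_2 = 0.5487
beam 3: φ=45°, α=165°
  d=(-0.9659,0.2588)  start (3,4)  tX=0.2588 tY=2.0478  stride 1/|dx|=1.0353 1/|dy|=3.8637
    cross x-line → (2,4), t=0.2588 (wall)
  → r_3 = 0.2588
beam 4: φ=135°, α=255°
  d=(-0.2588,-0.9659)  start (3,4)  tX=0.9659 tY=0.4866  stride 1/|dx|=3.8637 1/|dy|=1.0353
    cross y-line → (3,3), t=0.4866
    cross x-line → (2,3), t=0.9659
    cross y-line → (2,2), t=1.5219
    cross y-line → (2,1), t=2.5571
    cross y-line → (2,0), t=3.5924 (wall)
  → r_4 = 3.5924

ranges = [4.9176, 0.5487, 0.2588, 3.5924]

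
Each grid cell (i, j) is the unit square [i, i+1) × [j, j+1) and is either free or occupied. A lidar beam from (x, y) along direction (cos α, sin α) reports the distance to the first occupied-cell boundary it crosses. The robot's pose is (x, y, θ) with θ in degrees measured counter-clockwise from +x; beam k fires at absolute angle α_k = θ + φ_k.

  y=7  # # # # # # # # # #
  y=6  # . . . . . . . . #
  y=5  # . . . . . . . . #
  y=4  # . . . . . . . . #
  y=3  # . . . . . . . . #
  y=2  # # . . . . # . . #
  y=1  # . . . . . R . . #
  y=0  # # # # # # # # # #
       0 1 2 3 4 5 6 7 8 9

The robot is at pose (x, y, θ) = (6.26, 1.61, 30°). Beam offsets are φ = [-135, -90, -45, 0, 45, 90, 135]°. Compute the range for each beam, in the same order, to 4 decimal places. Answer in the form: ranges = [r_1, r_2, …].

ranges = [0.6315, 0.7044, 2.3569, 0.7800, 0.4038, 0.4503, 4.4103]

beam 1: φ=-135°, α=255°
  dir = (cos 255°, sin 255°) = (-0.2588, -0.9659); from cell (6,1)
  next x-line at t=1.0046, next y-line at t=0.6315; Δt_x=3.8637, Δt_y=1.0353
    y: enter (6,0) at t=0.6315 ← occupied
  → r_1 = 0.6315
beam 2: φ=-90°, α=300°
  dir = (cos 300°, sin 300°) = (0.5000, -0.8660); from cell (6,1)
  next x-line at t=1.4800, next y-line at t=0.7044; Δt_x=2.0000, Δt_y=1.1547
    y: enter (6,0) at t=0.7044 ← occupied
  → r_2 = 0.7044
beam 3: φ=-45°, α=345°
  dir = (cos 345°, sin 345°) = (0.9659, -0.2588); from cell (6,1)
  next x-line at t=0.7661, next y-line at t=2.3569; Δt_x=1.0353, Δt_y=3.8637
    x: enter (7,1) at t=0.7661
    x: enter (8,1) at t=1.8014
    y: enter (8,0) at t=2.3569 ← occupied
  → r_3 = 2.3569
beam 4: φ=0°, α=30°
  dir = (cos 30°, sin 30°) = (0.8660, 0.5000); from cell (6,1)
  next x-line at t=0.8545, next y-line at t=0.7800; Δt_x=1.1547, Δt_y=2.0000
    y: enter (6,2) at t=0.7800 ← occupied
  → r_4 = 0.7800
beam 5: φ=45°, α=75°
  dir = (cos 75°, sin 75°) = (0.2588, 0.9659); from cell (6,1)
  next x-line at t=2.8591, next y-line at t=0.4038; Δt_x=3.8637, Δt_y=1.0353
    y: enter (6,2) at t=0.4038 ← occupied
  → r_5 = 0.4038
beam 6: φ=90°, α=120°
  dir = (cos 120°, sin 120°) = (-0.5000, 0.8660); from cell (6,1)
  next x-line at t=0.5200, next y-line at t=0.4503; Δt_x=2.0000, Δt_y=1.1547
    y: enter (6,2) at t=0.4503 ← occupied
  → r_6 = 0.4503
beam 7: φ=135°, α=165°
  dir = (cos 165°, sin 165°) = (-0.9659, 0.2588); from cell (6,1)
  next x-line at t=0.2692, next y-line at t=1.5068; Δt_x=1.0353, Δt_y=3.8637
    x: enter (5,1) at t=0.2692
    x: enter (4,1) at t=1.3044
    y: enter (4,2) at t=1.5068
    x: enter (3,2) at t=2.3397
    x: enter (2,2) at t=3.3750
    x: enter (1,2) at t=4.4103 ← occupied
  → r_7 = 4.4103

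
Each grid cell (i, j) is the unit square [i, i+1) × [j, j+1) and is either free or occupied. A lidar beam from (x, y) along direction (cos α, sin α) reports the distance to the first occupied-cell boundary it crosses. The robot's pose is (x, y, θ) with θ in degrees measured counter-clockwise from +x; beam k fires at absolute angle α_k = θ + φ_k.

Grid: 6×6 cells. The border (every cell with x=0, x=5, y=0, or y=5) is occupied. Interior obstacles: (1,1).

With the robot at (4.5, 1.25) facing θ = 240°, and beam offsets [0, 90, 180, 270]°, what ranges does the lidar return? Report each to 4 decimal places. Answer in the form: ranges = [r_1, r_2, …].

beam 1: φ=0°, α=240°
  dir = (cos 240°, sin 240°) = (-0.5000, -0.8660); from cell (4,1)
  next x-line at t=1.0000, next y-line at t=0.2887; Δt_x=2.0000, Δt_y=1.1547
    y: enter (4,0) at t=0.2887 ← occupied
  → r_1 = 0.2887
beam 2: φ=90°, α=330°
  dir = (cos 330°, sin 330°) = (0.8660, -0.5000); from cell (4,1)
  next x-line at t=0.5774, next y-line at t=0.5000; Δt_x=1.1547, Δt_y=2.0000
    y: enter (4,0) at t=0.5000 ← occupied
  → r_2 = 0.5000
beam 3: φ=180°, α=60°
  dir = (cos 60°, sin 60°) = (0.5000, 0.8660); from cell (4,1)
  next x-line at t=1.0000, next y-line at t=0.8660; Δt_x=2.0000, Δt_y=1.1547
    y: enter (4,2) at t=0.8660
    x: enter (5,2) at t=1.0000 ← occupied
  → r_3 = 1.0000
beam 4: φ=270°, α=150°
  dir = (cos 150°, sin 150°) = (-0.8660, 0.5000); from cell (4,1)
  next x-line at t=0.5774, next y-line at t=1.5000; Δt_x=1.1547, Δt_y=2.0000
    x: enter (3,1) at t=0.5774
    y: enter (3,2) at t=1.5000
    x: enter (2,2) at t=1.7321
    x: enter (1,2) at t=2.8868
    y: enter (1,3) at t=3.5000
    x: enter (0,3) at t=4.0415 ← occupied
  → r_4 = 4.0415

ranges = [0.2887, 0.5000, 1.0000, 4.0415]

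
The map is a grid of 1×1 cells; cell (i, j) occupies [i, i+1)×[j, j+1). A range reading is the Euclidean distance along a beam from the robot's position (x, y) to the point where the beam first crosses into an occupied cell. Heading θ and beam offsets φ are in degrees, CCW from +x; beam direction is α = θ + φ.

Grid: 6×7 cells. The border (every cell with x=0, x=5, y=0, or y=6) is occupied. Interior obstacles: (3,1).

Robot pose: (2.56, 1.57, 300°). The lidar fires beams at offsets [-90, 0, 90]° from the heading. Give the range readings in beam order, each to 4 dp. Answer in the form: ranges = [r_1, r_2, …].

ranges = [1.1400, 0.6582, 0.5081]

beam 1: φ=-90°, α=210°
  d=(-0.8660,-0.5000)  start (2,1)  tX=0.6466 tY=1.1400  stride 1/|dx|=1.1547 1/|dy|=2.0000
    cross x-line → (1,1), t=0.6466
    cross y-line → (1,0), t=1.1400 (wall)
  → r_1 = 1.1400
beam 2: φ=0°, α=300°
  d=(0.5000,-0.8660)  start (2,1)  tX=0.8800 tY=0.6582  stride 1/|dx|=2.0000 1/|dy|=1.1547
    cross y-line → (2,0), t=0.6582 (wall)
  → r_2 = 0.6582
beam 3: φ=90°, α=30°
  d=(0.8660,0.5000)  start (2,1)  tX=0.5081 tY=0.8600  stride 1/|dx|=1.1547 1/|dy|=2.0000
    cross x-line → (3,1), t=0.5081 (wall)
  → r_3 = 0.5081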